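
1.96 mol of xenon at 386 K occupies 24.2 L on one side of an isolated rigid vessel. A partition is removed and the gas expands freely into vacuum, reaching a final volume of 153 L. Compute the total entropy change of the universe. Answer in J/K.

No heat is exchanged and no work is done, so the ideal-gas temperature stays constant.
Entropy is a state function; using a reversible isothermal path, ΔS_gas = nR ln(V₂/V₁) = 1.96 × 8.314 × ln(153/24.2) = 30.1 J/K.
The insulated surroundings exchange no heat, so ΔS_surr = 0 and ΔS_universe = ΔS_gas.

ΔS_universe = 30.1 J/K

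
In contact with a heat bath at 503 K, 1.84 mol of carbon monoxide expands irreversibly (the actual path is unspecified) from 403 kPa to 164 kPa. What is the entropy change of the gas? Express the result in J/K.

ΔS_gas = 13.8 J/K

Entropy is a state function, so ΔS_gas depends only on the end states.
For an isothermal ideal gas ΔS_gas = nR ln(P₁/P₂) = 1.84 × 8.314 × ln(403/164) = 13.8 J/K.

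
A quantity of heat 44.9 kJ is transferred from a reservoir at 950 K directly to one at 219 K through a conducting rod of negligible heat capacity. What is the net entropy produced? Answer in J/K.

ΔS_hot = −Q/T_H = −44900/950 = -47.26 J/K and ΔS_cold = +Q/T_C = 44900/219 = 205 J/K.
ΔS_total = -47.26 + 205 = 158 J/K, positive as the second law requires.

ΔS_total = 158 J/K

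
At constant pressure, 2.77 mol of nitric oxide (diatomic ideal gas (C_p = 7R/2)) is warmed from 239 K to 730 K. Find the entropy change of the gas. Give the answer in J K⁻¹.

At constant pressure, ΔS = nC_p ln(T₂/T₁) with C_p = 7R/2 = 29.1 J mol⁻¹ K⁻¹.
ΔS = 2.77 × 29.1 × ln(730/239) = 90 J/K.

ΔS = 90 J/K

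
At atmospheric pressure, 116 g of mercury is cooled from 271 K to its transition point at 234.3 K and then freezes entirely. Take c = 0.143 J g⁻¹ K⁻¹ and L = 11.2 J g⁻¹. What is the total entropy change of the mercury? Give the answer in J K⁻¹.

ΔS = -7.96 J/K

Cooling step: ΔS₁ = m c ln(T_tr/T_i) = 116 × 0.143 × ln(234.3/271) = -2.414 J/K.
Phase change: ΔS₂ = −mL/T_tr = −116 × 11.2 / 234.3 = -5.545 J/K.
ΔS_total = (-2.414) + (-5.545) = -7.96 J/K.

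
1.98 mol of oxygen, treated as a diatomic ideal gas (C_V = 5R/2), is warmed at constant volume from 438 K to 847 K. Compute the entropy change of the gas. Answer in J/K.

ΔS = 27.1 J/K

At constant volume, ΔS = nC_V ln(T₂/T₁) with C_V = 5R/2 = 20.79 J mol⁻¹ K⁻¹.
ΔS = 1.98 × 20.79 × ln(847/438) = 27.1 J/K.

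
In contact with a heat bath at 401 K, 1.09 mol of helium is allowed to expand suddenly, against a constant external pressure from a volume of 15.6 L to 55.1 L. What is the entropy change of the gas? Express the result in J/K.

ΔS_gas = 11.4 J/K

Entropy is a state function, so ΔS_gas depends only on the end states.
For an isothermal ideal gas ΔS_gas = nR ln(V₂/V₁) = 1.09 × 8.314 × ln(55.1/15.6) = 11.4 J/K.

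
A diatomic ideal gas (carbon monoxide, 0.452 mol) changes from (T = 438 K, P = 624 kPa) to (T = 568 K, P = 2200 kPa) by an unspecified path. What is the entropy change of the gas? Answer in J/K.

ΔS = nC_p ln(T₂/T₁) − nR ln(P₂/P₁), with C_p = 7R/2 = 29.1 J mol⁻¹ K⁻¹ for a diatomic ideal gas.
ΔS = 0.452 × [29.1 × ln(568/438) − 8.314 × ln(2200/624)] = -1.32 J/K.

ΔS = -1.32 J/K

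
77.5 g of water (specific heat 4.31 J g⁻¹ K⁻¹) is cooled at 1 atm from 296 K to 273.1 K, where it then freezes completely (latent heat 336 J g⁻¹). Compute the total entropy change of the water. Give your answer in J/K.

ΔS = -122 J/K

Cooling step: ΔS₁ = m c ln(T_tr/T_i) = 77.5 × 4.31 × ln(273.1/296) = -26.9 J/K.
Phase change: ΔS₂ = −mL/T_tr = −77.5 × 336 / 273.1 = -95.35 J/K.
ΔS_total = (-26.9) + (-95.35) = -122 J/K.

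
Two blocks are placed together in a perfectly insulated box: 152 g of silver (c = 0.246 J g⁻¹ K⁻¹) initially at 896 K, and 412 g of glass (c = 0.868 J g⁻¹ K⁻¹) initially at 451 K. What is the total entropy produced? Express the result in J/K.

ΔS_total = 9.6 J/K

Energy balance: T_f = (m₁c₁T₁ + m₂c₂T₂)/(m₁c₁ + m₂c₂) = 493.12 K.
ΔS₁ = m₁c₁ ln(T_f/T₁) = 37.392 × ln(493.12/896) = -22.33 J/K.
ΔS₂ = m₂c₂ ln(T_f/T₂) = 357.616 × ln(493.12/451) = 31.93 J/K.
ΔS_total = -22.33 + 31.93 = 9.6 J/K.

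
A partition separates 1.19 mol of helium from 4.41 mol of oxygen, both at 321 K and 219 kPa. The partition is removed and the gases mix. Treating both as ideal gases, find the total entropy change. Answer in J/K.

Mole fractions: x_A = 1.19/5.6 = 0.212, x_B = 0.788.
ΔS_mix = −R(n_A ln x_A + n_B ln x_B) = −8.314 × (1.19 ln 0.212 + 4.41 ln 0.788) = 24.1 J/K.

ΔS_mix = 24.1 J/K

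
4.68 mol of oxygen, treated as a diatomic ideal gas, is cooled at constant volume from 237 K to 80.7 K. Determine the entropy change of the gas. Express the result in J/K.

At constant volume, ΔS = nC_V ln(T₂/T₁) with C_V = 5R/2 = 20.79 J mol⁻¹ K⁻¹.
ΔS = 4.68 × 20.79 × ln(80.7/237) = -105 J/K.

ΔS = -105 J/K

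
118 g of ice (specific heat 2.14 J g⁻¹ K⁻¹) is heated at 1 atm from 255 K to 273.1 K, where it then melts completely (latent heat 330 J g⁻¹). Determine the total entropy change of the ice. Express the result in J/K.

ΔS = 160 J/K

Warming step: ΔS₁ = m c ln(T_tr/T_i) = 118 × 2.14 × ln(273.1/255) = 17.32 J/K.
Phase change: ΔS₂ = +mL/T_tr = 118 × 330 / 273.1 = 142.6 J/K.
ΔS_total = (17.32) + (142.6) = 160 J/K.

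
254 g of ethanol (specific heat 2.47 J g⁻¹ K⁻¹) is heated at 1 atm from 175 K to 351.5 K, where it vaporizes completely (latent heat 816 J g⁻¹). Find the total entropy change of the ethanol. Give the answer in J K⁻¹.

ΔS = 1030 J/K

Warming step: ΔS₁ = m c ln(T_tr/T_i) = 254 × 2.47 × ln(351.5/175) = 437.5 J/K.
Phase change: ΔS₂ = +mL/T_tr = 254 × 816 / 351.5 = 589.7 J/K.
ΔS_total = (437.5) + (589.7) = 1030 J/K.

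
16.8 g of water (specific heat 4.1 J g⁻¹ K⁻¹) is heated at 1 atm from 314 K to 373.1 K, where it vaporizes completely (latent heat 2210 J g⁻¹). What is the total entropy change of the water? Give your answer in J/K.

ΔS = 111 J/K

Warming step: ΔS₁ = m c ln(T_tr/T_i) = 16.8 × 4.1 × ln(373.1/314) = 11.88 J/K.
Phase change: ΔS₂ = +mL/T_tr = 16.8 × 2210 / 373.1 = 99.51 J/K.
ΔS_total = (11.88) + (99.51) = 111 J/K.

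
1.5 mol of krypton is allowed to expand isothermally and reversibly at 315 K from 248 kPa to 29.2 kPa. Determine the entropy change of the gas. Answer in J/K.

ΔS_gas = 26.7 J/K

For an isothermal ideal gas ΔS_gas = nR ln(P₁/P₂) = 1.5 × 8.314 × ln(248/29.2) = 26.7 J/K.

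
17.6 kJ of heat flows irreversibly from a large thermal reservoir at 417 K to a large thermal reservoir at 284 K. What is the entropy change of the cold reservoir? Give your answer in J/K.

ΔS_cold = 62 J/K

The cold reservoir gains heat Q, so ΔS_cold = +Q/T_C = 17600/284 = 62 J/K.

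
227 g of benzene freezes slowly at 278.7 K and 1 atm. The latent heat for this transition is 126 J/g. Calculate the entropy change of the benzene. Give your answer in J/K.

Heat released by the substance: Q = −mL = −227 × 126 = −28602 J.
At constant T, ΔS = Q_rev/T = −28602 / 278.7 = -103 J/K.

ΔS = -103 J/K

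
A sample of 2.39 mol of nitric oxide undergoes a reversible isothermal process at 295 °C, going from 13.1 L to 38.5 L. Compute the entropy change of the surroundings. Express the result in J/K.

ΔS_surr = -21.4 J/K

For an isothermal ideal gas ΔS_gas = nR ln(V₂/V₁) = 2.39 × 8.314 × ln(38.5/13.1) = 21.4 J/K.
The process is reversible, so ΔS_surr = −ΔS_gas = -21.4 J/K and ΔS_universe = 0.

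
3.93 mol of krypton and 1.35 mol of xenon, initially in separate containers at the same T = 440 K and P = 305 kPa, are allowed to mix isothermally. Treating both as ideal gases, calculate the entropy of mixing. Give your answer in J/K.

ΔS_mix = 25 J/K

Mole fractions: x_A = 3.93/5.28 = 0.744, x_B = 0.256.
ΔS_mix = −R(n_A ln x_A + n_B ln x_B) = −8.314 × (3.93 ln 0.744 + 1.35 ln 0.256) = 25 J/K.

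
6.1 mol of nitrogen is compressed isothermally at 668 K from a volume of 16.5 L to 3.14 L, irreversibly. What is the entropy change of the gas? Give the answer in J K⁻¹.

Entropy is a state function, so ΔS_gas depends only on the end states.
For an isothermal ideal gas ΔS_gas = nR ln(V₂/V₁) = 6.1 × 8.314 × ln(3.14/16.5) = -84.1 J/K.

ΔS_gas = -84.1 J/K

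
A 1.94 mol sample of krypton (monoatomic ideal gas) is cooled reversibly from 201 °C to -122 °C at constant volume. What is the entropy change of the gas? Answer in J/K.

In kelvin: T₁ = 474.15 K, T₂ = 151.15 K. At constant volume, ΔS = nC_V ln(T₂/T₁) with C_V = 3R/2 = 12.47 J mol⁻¹ K⁻¹.
ΔS = 1.94 × 12.47 × ln(151.15/474.15) = -27.7 J/K.

ΔS = -27.7 J/K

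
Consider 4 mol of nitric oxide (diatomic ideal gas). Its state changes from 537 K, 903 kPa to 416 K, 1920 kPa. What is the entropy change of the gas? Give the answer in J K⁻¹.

ΔS = -54.8 J/K

ΔS = nC_p ln(T₂/T₁) − nR ln(P₂/P₁), with C_p = 7R/2 = 29.1 J mol⁻¹ K⁻¹ for a diatomic ideal gas.
ΔS = 4 × [29.1 × ln(416/537) − 8.314 × ln(1920/903)] = -54.8 J/K.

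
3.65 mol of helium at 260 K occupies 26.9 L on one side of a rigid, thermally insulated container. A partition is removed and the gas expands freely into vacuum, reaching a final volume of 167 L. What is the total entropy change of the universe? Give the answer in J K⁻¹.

ΔS_universe = 55.4 J/K

For an ideal gas in free expansion Q = 0 and W = 0, so T is unchanged.
Entropy is a state function; using a reversible isothermal path, ΔS_gas = nR ln(V₂/V₁) = 3.65 × 8.314 × ln(167/26.9) = 55.4 J/K.
The insulated surroundings exchange no heat, so ΔS_surr = 0 and ΔS_universe = ΔS_gas.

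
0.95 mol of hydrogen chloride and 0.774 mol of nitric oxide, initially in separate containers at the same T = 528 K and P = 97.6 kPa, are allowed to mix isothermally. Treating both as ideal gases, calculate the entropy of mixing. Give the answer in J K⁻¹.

Mole fractions: x_A = 0.95/1.72 = 0.551, x_B = 0.449.
ΔS_mix = −R(n_A ln x_A + n_B ln x_B) = −8.314 × (0.95 ln 0.551 + 0.774 ln 0.449) = 9.86 J/K.

ΔS_mix = 9.86 J/K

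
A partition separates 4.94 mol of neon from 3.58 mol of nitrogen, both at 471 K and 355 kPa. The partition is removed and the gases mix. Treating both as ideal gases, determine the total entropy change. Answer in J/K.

Mole fractions: x_A = 4.94/8.52 = 0.58, x_B = 0.42.
ΔS_mix = −R(n_A ln x_A + n_B ln x_B) = −8.314 × (4.94 ln 0.58 + 3.58 ln 0.42) = 48.2 J/K.

ΔS_mix = 48.2 J/K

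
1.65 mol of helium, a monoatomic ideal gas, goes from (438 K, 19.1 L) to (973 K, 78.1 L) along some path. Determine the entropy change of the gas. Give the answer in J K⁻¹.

ΔS = 35.7 J/K

Entropy is a state function: ΔS = nC_V ln(T₂/T₁) + nR ln(V₂/V₁), with C_V = 3R/2 = 12.47 J mol⁻¹ K⁻¹ for a monoatomic ideal gas.
ΔS = 1.65 × [12.47 × ln(973/438) + 8.314 × ln(78.1/19.1)] = 35.7 J/K.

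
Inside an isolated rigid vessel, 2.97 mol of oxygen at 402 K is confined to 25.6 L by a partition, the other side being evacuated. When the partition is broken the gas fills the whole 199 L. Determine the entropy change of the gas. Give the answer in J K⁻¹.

No heat is exchanged and no work is done, so the ideal-gas temperature stays constant.
Entropy is a state function; using a reversible isothermal path, ΔS_gas = nR ln(V₂/V₁) = 2.97 × 8.314 × ln(199/25.6) = 50.6 J/K.

ΔS_gas = 50.6 J/K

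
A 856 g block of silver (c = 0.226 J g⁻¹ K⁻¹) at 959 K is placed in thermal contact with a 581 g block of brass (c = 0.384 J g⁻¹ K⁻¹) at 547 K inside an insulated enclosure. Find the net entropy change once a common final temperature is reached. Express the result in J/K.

Energy balance: T_f = (m₁c₁T₁ + m₂c₂T₂)/(m₁c₁ + m₂c₂) = 738.34 K.
ΔS₁ = m₁c₁ ln(T_f/T₁) = 193.456 × ln(738.34/959) = -50.59 J/K.
ΔS₂ = m₂c₂ ln(T_f/T₂) = 223.104 × ln(738.34/547) = 66.92 J/K.
ΔS_total = -50.59 + 66.92 = 16.3 J/K.

ΔS_total = 16.3 J/K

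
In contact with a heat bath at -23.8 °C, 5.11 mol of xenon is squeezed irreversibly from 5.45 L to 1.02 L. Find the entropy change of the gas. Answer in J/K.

ΔS_gas = -71.2 J/K

Entropy is a state function, so ΔS_gas depends only on the end states.
For an isothermal ideal gas ΔS_gas = nR ln(V₂/V₁) = 5.11 × 8.314 × ln(1.02/5.45) = -71.2 J/K.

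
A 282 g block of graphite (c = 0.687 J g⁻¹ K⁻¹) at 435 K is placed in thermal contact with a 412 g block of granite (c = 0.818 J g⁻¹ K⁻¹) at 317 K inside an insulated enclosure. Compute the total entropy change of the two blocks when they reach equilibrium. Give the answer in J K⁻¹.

Energy balance: T_f = (m₁c₁T₁ + m₂c₂T₂)/(m₁c₁ + m₂c₂) = 360.07 K.
ΔS₁ = m₁c₁ ln(T_f/T₁) = 193.734 × ln(360.07/435) = -36.624 J/K.
ΔS₂ = m₂c₂ ln(T_f/T₂) = 337.016 × ln(360.07/317) = 42.937 J/K.
ΔS_total = -36.624 + 42.937 = 6.31 J/K.

ΔS_total = 6.31 J/K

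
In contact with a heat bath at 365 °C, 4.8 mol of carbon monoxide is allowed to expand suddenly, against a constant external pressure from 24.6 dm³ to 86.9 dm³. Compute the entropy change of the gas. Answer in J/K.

Entropy is a state function, so ΔS_gas depends only on the end states.
For an isothermal ideal gas ΔS_gas = nR ln(V₂/V₁) = 4.8 × 8.314 × ln(86.9/24.6) = 50.4 J/K.

ΔS_gas = 50.4 J/K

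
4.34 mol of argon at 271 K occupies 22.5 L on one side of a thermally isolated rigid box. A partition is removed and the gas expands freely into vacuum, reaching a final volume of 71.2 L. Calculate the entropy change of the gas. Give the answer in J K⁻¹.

ΔS_gas = 41.6 J/K

No heat is exchanged and no work is done, so the ideal-gas temperature stays constant.
Entropy is a state function; using a reversible isothermal path, ΔS_gas = nR ln(V₂/V₁) = 4.34 × 8.314 × ln(71.2/22.5) = 41.6 J/K.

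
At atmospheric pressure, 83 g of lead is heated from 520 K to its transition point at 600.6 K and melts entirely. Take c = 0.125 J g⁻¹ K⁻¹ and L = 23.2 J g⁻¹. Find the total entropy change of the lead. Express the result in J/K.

Warming step: ΔS₁ = m c ln(T_tr/T_i) = 83 × 0.125 × ln(600.6/520) = 1.495 J/K.
Phase change: ΔS₂ = +mL/T_tr = 83 × 23.2 / 600.6 = 3.206 J/K.
ΔS_total = (1.495) + (3.206) = 4.7 J/K.

ΔS = 4.7 J/K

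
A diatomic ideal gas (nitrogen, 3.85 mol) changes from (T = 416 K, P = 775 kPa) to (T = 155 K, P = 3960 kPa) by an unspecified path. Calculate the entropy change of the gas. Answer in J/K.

ΔS = -163 J/K

ΔS = nC_p ln(T₂/T₁) − nR ln(P₂/P₁), with C_p = 7R/2 = 29.1 J mol⁻¹ K⁻¹ for a diatomic ideal gas.
ΔS = 3.85 × [29.1 × ln(155/416) − 8.314 × ln(3960/775)] = -163 J/K.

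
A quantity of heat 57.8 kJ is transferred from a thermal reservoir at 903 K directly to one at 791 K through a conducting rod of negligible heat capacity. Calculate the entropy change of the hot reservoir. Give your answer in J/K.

ΔS_hot = -64 J/K

The hot reservoir loses heat Q, so ΔS_hot = −Q/T_H = −57800/903 = -64 J/K.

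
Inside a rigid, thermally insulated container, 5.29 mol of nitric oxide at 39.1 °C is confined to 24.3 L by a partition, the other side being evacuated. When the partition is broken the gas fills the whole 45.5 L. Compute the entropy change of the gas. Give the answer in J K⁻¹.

ΔS_gas = 27.6 J/K

No heat is exchanged and no work is done, so the ideal-gas temperature stays constant.
Entropy is a state function; using a reversible isothermal path, ΔS_gas = nR ln(V₂/V₁) = 5.29 × 8.314 × ln(45.5/24.3) = 27.6 J/K.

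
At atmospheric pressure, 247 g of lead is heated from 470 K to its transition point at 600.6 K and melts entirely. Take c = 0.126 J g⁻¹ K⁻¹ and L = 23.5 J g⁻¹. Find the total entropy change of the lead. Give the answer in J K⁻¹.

ΔS = 17.3 J/K

Warming step: ΔS₁ = m c ln(T_tr/T_i) = 247 × 0.126 × ln(600.6/470) = 7.631 J/K.
Phase change: ΔS₂ = +mL/T_tr = 247 × 23.5 / 600.6 = 9.665 J/K.
ΔS_total = (7.631) + (9.665) = 17.3 J/K.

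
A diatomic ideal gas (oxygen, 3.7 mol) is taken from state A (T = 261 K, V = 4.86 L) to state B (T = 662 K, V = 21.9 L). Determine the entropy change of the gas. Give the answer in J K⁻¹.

ΔS = 118 J/K

Entropy is a state function: ΔS = nC_V ln(T₂/T₁) + nR ln(V₂/V₁), with C_V = 5R/2 = 20.79 J mol⁻¹ K⁻¹ for a diatomic ideal gas.
ΔS = 3.7 × [20.79 × ln(662/261) + 8.314 × ln(21.9/4.86)] = 118 J/K.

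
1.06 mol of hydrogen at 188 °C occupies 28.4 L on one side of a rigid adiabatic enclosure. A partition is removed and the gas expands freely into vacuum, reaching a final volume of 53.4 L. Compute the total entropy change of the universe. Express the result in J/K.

No heat is exchanged and no work is done, so the ideal-gas temperature stays constant.
Entropy is a state function; using a reversible isothermal path, ΔS_gas = nR ln(V₂/V₁) = 1.06 × 8.314 × ln(53.4/28.4) = 5.56 J/K.
The insulated surroundings exchange no heat, so ΔS_surr = 0 and ΔS_universe = ΔS_gas.

ΔS_universe = 5.56 J/K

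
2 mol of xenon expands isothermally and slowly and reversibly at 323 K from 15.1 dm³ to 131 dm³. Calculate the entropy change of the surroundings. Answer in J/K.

ΔS_surr = -35.9 J/K

For an isothermal ideal gas ΔS_gas = nR ln(V₂/V₁) = 2 × 8.314 × ln(131/15.1) = 35.9 J/K.
The process is reversible, so ΔS_surr = −ΔS_gas = -35.9 J/K and ΔS_universe = 0.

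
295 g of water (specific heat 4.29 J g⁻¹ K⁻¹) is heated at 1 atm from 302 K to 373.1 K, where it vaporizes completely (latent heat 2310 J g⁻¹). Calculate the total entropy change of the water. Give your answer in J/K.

Warming step: ΔS₁ = m c ln(T_tr/T_i) = 295 × 4.29 × ln(373.1/302) = 267.6 J/K.
Phase change: ΔS₂ = +mL/T_tr = 295 × 2310 / 373.1 = 1826 J/K.
ΔS_total = (267.6) + (1826) = 2090 J/K.

ΔS = 2090 J/K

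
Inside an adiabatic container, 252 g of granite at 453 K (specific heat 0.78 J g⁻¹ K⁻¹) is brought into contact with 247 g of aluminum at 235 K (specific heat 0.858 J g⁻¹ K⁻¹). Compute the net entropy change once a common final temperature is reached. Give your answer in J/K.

ΔS_total = 21.8 J/K

Energy balance: T_f = (m₁c₁T₁ + m₂c₂T₂)/(m₁c₁ + m₂c₂) = 339.9 K.
ΔS₁ = m₁c₁ ln(T_f/T₁) = 196.56 × ln(339.9/453) = -56.46 J/K.
ΔS₂ = m₂c₂ ln(T_f/T₂) = 211.926 × ln(339.9/235) = 78.215 J/K.
ΔS_total = -56.46 + 78.215 = 21.8 J/K.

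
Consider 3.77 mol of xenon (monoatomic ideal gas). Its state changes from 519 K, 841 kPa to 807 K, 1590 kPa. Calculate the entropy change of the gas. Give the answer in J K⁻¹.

ΔS = 14.6 J/K

ΔS = nC_p ln(T₂/T₁) − nR ln(P₂/P₁), with C_p = 5R/2 = 20.79 J mol⁻¹ K⁻¹ for a monoatomic ideal gas.
ΔS = 3.77 × [20.79 × ln(807/519) − 8.314 × ln(1590/841)] = 14.6 J/K.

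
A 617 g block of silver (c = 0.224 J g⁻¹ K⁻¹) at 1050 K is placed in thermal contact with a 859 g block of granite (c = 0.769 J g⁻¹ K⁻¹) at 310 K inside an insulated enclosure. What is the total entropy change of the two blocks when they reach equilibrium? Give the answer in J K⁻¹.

Energy balance: T_f = (m₁c₁T₁ + m₂c₂T₂)/(m₁c₁ + m₂c₂) = 438.04 K.
ΔS₁ = m₁c₁ ln(T_f/T₁) = 138.208 × ln(438.04/1050) = -120.8 J/K.
ΔS₂ = m₂c₂ ln(T_f/T₂) = 660.571 × ln(438.04/310) = 228.4 J/K.
ΔS_total = -120.8 + 228.4 = 108 J/K.

ΔS_total = 108 J/K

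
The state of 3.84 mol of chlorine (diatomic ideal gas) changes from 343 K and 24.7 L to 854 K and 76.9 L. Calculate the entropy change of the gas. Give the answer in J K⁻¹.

Entropy is a state function: ΔS = nC_V ln(T₂/T₁) + nR ln(V₂/V₁), with C_V = 5R/2 = 20.79 J mol⁻¹ K⁻¹ for a diatomic ideal gas.
ΔS = 3.84 × [20.79 × ln(854/343) + 8.314 × ln(76.9/24.7)] = 109 J/K.

ΔS = 109 J/K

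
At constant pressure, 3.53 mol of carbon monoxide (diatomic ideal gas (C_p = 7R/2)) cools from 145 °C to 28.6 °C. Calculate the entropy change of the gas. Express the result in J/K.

ΔS = -33.5 J/K

In kelvin: T₁ = 418.15 K, T₂ = 301.75 K. At constant pressure, ΔS = nC_p ln(T₂/T₁) with C_p = 7R/2 = 29.1 J mol⁻¹ K⁻¹.
ΔS = 3.53 × 29.1 × ln(301.75/418.15) = -33.5 J/K.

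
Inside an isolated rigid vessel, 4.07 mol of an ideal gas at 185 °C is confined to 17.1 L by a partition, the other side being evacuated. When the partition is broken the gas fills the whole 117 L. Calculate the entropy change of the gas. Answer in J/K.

For an ideal gas in free expansion Q = 0 and W = 0, so T is unchanged.
Entropy is a state function; using a reversible isothermal path, ΔS_gas = nR ln(V₂/V₁) = 4.07 × 8.314 × ln(117/17.1) = 65.1 J/K.

ΔS_gas = 65.1 J/K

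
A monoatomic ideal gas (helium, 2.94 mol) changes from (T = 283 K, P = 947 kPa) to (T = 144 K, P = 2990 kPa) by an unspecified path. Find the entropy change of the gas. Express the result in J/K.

ΔS = -69.4 J/K

ΔS = nC_p ln(T₂/T₁) − nR ln(P₂/P₁), with C_p = 5R/2 = 20.79 J mol⁻¹ K⁻¹ for a monoatomic ideal gas.
ΔS = 2.94 × [20.79 × ln(144/283) − 8.314 × ln(2990/947)] = -69.4 J/K.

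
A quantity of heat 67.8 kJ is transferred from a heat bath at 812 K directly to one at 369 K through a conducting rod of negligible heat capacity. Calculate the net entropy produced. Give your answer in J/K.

ΔS_total = 100 J/K

ΔS_hot = −Q/T_H = −67800/812 = -83.5 J/K and ΔS_cold = +Q/T_C = 67800/369 = 183.7 J/K.
ΔS_total = -83.5 + 183.7 = 100 J/K, positive as the second law requires.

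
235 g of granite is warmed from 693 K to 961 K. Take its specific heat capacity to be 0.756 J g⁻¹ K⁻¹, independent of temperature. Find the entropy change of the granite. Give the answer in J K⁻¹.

ΔS = 58.1 J/K

ΔS = ∫dQ_rev/T = m c ln(T₂/T₁) = 235 × 0.756 × ln(961/693) = 58.1 J/K.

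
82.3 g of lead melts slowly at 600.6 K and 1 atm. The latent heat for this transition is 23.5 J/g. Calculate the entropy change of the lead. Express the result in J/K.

Heat absorbed by the substance: Q = mL = 82.3 × 23.5 = 1934.05 J.
At constant T, ΔS = Q_rev/T = 1934.05 / 600.6 = 3.22 J/K.

ΔS = 3.22 J/K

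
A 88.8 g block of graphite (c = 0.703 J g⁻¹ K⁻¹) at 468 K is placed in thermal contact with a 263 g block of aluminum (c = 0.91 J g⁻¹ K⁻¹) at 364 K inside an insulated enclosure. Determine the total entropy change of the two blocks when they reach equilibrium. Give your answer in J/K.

ΔS_total = 1.64 J/K

Energy balance: T_f = (m₁c₁T₁ + m₂c₂T₂)/(m₁c₁ + m₂c₂) = 385.52 K.
ΔS₁ = m₁c₁ ln(T_f/T₁) = 62.4264 × ln(385.52/468) = -12.1 J/K.
ΔS₂ = m₂c₂ ln(T_f/T₂) = 239.33 × ln(385.52/364) = 13.74 J/K.
ΔS_total = -12.1 + 13.74 = 1.64 J/K.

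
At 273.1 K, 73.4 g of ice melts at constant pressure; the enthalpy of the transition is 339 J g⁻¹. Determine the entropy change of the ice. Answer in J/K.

ΔS = 91.1 J/K

Heat absorbed by the substance: Q = mL = 73.4 × 339 = 24882.6 J.
At constant T, ΔS = Q_rev/T = 24882.6 / 273.1 = 91.1 J/K.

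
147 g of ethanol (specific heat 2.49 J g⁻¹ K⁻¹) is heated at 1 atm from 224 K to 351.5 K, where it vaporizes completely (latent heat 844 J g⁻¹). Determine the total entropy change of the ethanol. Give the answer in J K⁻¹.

ΔS = 518 J/K

Warming step: ΔS₁ = m c ln(T_tr/T_i) = 147 × 2.49 × ln(351.5/224) = 164.9 J/K.
Phase change: ΔS₂ = +mL/T_tr = 147 × 844 / 351.5 = 353 J/K.
ΔS_total = (164.9) + (353) = 518 J/K.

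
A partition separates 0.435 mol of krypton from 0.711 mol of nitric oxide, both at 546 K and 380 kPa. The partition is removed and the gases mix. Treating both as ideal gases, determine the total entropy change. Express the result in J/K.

ΔS_mix = 6.33 J/K

Mole fractions: x_A = 0.435/1.15 = 0.38, x_B = 0.62.
ΔS_mix = −R(n_A ln x_A + n_B ln x_B) = −8.314 × (0.435 ln 0.38 + 0.711 ln 0.62) = 6.33 J/K.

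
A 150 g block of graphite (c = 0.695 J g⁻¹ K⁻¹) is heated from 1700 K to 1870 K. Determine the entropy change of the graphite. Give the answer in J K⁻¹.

ΔS = ∫dQ_rev/T = m c ln(T₂/T₁) = 150 × 0.695 × ln(1870/1700) = 9.94 J/K.

ΔS = 9.94 J/K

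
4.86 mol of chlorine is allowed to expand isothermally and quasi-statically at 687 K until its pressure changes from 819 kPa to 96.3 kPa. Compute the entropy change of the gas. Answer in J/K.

ΔS_gas = 86.5 J/K

For an isothermal ideal gas ΔS_gas = nR ln(P₁/P₂) = 4.86 × 8.314 × ln(819/96.3) = 86.5 J/K.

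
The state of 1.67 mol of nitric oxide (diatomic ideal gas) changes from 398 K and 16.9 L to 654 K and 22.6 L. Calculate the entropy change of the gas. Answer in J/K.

ΔS = 21.3 J/K

Entropy is a state function: ΔS = nC_V ln(T₂/T₁) + nR ln(V₂/V₁), with C_V = 5R/2 = 20.79 J mol⁻¹ K⁻¹ for a diatomic ideal gas.
ΔS = 1.67 × [20.79 × ln(654/398) + 8.314 × ln(22.6/16.9)] = 21.3 J/K.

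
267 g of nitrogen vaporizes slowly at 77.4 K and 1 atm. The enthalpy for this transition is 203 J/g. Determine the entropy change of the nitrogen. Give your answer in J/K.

Heat absorbed by the substance: Q = mL = 267 × 203 = 54201 J.
At constant T, ΔS = Q_rev/T = 54201 / 77.4 = 700 J/K.

ΔS = 700 J/K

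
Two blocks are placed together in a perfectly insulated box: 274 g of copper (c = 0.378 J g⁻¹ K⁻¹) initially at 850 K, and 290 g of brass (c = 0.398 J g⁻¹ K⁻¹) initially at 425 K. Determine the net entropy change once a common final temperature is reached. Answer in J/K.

ΔS_total = 13 J/K

Energy balance: T_f = (m₁c₁T₁ + m₂c₂T₂)/(m₁c₁ + m₂c₂) = 626 K.
ΔS₁ = m₁c₁ ln(T_f/T₁) = 103.572 × ln(626/850) = -31.68 J/K.
ΔS₂ = m₂c₂ ln(T_f/T₂) = 115.42 × ln(626/425) = 44.7 J/K.
ΔS_total = -31.68 + 44.7 = 13 J/K.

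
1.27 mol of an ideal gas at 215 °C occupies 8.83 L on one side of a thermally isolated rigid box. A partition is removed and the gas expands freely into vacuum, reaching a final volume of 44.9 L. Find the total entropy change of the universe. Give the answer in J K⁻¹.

ΔS_universe = 17.2 J/K

No heat is exchanged and no work is done, so the ideal-gas temperature stays constant.
Entropy is a state function; using a reversible isothermal path, ΔS_gas = nR ln(V₂/V₁) = 1.27 × 8.314 × ln(44.9/8.83) = 17.2 J/K.
The insulated surroundings exchange no heat, so ΔS_surr = 0 and ΔS_universe = ΔS_gas.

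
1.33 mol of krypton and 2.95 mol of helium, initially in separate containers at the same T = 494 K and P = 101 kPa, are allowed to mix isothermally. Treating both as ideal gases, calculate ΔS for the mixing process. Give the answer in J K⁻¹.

ΔS_mix = 22.1 J/K

Mole fractions: x_A = 1.33/4.28 = 0.311, x_B = 0.689.
ΔS_mix = −R(n_A ln x_A + n_B ln x_B) = −8.314 × (1.33 ln 0.311 + 2.95 ln 0.689) = 22.1 J/K.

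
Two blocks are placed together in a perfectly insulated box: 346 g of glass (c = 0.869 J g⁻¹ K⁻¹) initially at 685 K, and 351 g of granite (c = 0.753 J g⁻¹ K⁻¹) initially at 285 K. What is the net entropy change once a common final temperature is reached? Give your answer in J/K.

Energy balance: T_f = (m₁c₁T₁ + m₂c₂T₂)/(m₁c₁ + m₂c₂) = 497.88 K.
ΔS₁ = m₁c₁ ln(T_f/T₁) = 300.674 × ln(497.88/685) = -95.94 J/K.
ΔS₂ = m₂c₂ ln(T_f/T₂) = 264.303 × ln(497.88/285) = 147.4 J/K.
ΔS_total = -95.94 + 147.4 = 51.5 J/K.

ΔS_total = 51.5 J/K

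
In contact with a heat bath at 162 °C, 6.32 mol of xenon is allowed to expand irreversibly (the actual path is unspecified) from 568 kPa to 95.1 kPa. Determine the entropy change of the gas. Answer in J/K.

ΔS_gas = 93.9 J/K

Entropy is a state function, so ΔS_gas depends only on the end states.
For an isothermal ideal gas ΔS_gas = nR ln(P₁/P₂) = 6.32 × 8.314 × ln(568/95.1) = 93.9 J/K.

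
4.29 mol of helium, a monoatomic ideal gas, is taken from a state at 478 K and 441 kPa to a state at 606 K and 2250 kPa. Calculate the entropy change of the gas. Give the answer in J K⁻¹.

ΔS = -37 J/K

ΔS = nC_p ln(T₂/T₁) − nR ln(P₂/P₁), with C_p = 5R/2 = 20.79 J mol⁻¹ K⁻¹ for a monoatomic ideal gas.
ΔS = 4.29 × [20.79 × ln(606/478) − 8.314 × ln(2250/441)] = -37 J/K.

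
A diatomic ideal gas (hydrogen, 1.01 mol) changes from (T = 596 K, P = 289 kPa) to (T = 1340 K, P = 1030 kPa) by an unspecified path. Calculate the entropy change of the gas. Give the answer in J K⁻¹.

ΔS = 13.1 J/K

ΔS = nC_p ln(T₂/T₁) − nR ln(P₂/P₁), with C_p = 7R/2 = 29.1 J mol⁻¹ K⁻¹ for a diatomic ideal gas.
ΔS = 1.01 × [29.1 × ln(1340/596) − 8.314 × ln(1030/289)] = 13.1 J/K.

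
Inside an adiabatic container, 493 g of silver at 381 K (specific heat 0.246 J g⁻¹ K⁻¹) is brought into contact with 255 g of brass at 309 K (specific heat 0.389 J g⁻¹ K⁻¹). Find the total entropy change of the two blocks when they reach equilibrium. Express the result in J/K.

Energy balance: T_f = (m₁c₁T₁ + m₂c₂T₂)/(m₁c₁ + m₂c₂) = 348.61 K.
ΔS₁ = m₁c₁ ln(T_f/T₁) = 121.278 × ln(348.61/381) = -10.776 J/K.
ΔS₂ = m₂c₂ ln(T_f/T₂) = 99.195 × ln(348.61/309) = 11.963 J/K.
ΔS_total = -10.776 + 11.963 = 1.19 J/K.

ΔS_total = 1.19 J/K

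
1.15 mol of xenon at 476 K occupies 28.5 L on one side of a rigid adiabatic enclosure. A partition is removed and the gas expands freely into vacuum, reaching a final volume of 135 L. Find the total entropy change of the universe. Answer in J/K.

ΔS_universe = 14.9 J/K

For an ideal gas in free expansion Q = 0 and W = 0, so T is unchanged.
Entropy is a state function; using a reversible isothermal path, ΔS_gas = nR ln(V₂/V₁) = 1.15 × 8.314 × ln(135/28.5) = 14.9 J/K.
The insulated surroundings exchange no heat, so ΔS_surr = 0 and ΔS_universe = ΔS_gas.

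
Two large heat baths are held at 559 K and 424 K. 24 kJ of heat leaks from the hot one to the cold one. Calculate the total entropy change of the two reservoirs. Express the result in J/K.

ΔS_total = 13.7 J/K

ΔS_hot = −Q/T_H = −24000/559 = -42.93 J/K and ΔS_cold = +Q/T_C = 24000/424 = 56.6 J/K.
ΔS_total = -42.93 + 56.6 = 13.7 J/K, positive as the second law requires.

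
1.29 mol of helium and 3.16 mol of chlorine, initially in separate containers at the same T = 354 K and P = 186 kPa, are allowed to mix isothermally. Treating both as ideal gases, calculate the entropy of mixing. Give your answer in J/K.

ΔS_mix = 22.3 J/K

Mole fractions: x_A = 1.29/4.45 = 0.29, x_B = 0.71.
ΔS_mix = −R(n_A ln x_A + n_B ln x_B) = −8.314 × (1.29 ln 0.29 + 3.16 ln 0.71) = 22.3 J/K.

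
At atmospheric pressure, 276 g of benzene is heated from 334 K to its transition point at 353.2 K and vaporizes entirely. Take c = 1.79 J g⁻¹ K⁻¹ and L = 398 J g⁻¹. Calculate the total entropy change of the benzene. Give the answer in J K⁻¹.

ΔS = 339 J/K

Warming step: ΔS₁ = m c ln(T_tr/T_i) = 276 × 1.79 × ln(353.2/334) = 27.61 J/K.
Phase change: ΔS₂ = +mL/T_tr = 276 × 398 / 353.2 = 311 J/K.
ΔS_total = (27.61) + (311) = 339 J/K.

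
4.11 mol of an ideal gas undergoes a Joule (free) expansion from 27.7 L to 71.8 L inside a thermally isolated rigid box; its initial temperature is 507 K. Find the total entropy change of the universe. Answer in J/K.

For an ideal gas in free expansion Q = 0 and W = 0, so T is unchanged.
Entropy is a state function; using a reversible isothermal path, ΔS_gas = nR ln(V₂/V₁) = 4.11 × 8.314 × ln(71.8/27.7) = 32.5 J/K.
The insulated surroundings exchange no heat, so ΔS_surr = 0 and ΔS_universe = ΔS_gas.

ΔS_universe = 32.5 J/K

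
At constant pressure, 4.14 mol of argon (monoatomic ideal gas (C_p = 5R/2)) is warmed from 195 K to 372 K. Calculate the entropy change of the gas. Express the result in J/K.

ΔS = 55.6 J/K

At constant pressure, ΔS = nC_p ln(T₂/T₁) with C_p = 5R/2 = 20.79 J mol⁻¹ K⁻¹.
ΔS = 4.14 × 20.79 × ln(372/195) = 55.6 J/K.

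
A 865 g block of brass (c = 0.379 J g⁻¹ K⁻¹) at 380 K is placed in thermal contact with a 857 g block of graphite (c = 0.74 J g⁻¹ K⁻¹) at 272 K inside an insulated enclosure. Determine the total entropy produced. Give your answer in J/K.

Energy balance: T_f = (m₁c₁T₁ + m₂c₂T₂)/(m₁c₁ + m₂c₂) = 308.8 K.
ΔS₁ = m₁c₁ ln(T_f/T₁) = 327.835 × ln(308.8/380) = -68.01 J/K.
ΔS₂ = m₂c₂ ln(T_f/T₂) = 634.18 × ln(308.8/272) = 80.48 J/K.
ΔS_total = -68.01 + 80.48 = 12.5 J/K.

ΔS_total = 12.5 J/K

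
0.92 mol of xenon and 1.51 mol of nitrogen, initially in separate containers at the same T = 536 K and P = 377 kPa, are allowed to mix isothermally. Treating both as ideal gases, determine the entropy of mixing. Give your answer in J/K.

ΔS_mix = 13.4 J/K

Mole fractions: x_A = 0.92/2.43 = 0.379, x_B = 0.621.
ΔS_mix = −R(n_A ln x_A + n_B ln x_B) = −8.314 × (0.92 ln 0.379 + 1.51 ln 0.621) = 13.4 J/K.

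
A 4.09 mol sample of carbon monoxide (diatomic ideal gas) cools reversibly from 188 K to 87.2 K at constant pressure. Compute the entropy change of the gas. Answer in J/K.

ΔS = -91.4 J/K

At constant pressure, ΔS = nC_p ln(T₂/T₁) with C_p = 7R/2 = 29.1 J mol⁻¹ K⁻¹.
ΔS = 4.09 × 29.1 × ln(87.2/188) = -91.4 J/K.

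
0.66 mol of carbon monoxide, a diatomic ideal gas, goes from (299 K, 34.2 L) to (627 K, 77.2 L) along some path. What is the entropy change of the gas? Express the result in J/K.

ΔS = 14.6 J/K

Entropy is a state function: ΔS = nC_V ln(T₂/T₁) + nR ln(V₂/V₁), with C_V = 5R/2 = 20.79 J mol⁻¹ K⁻¹ for a diatomic ideal gas.
ΔS = 0.66 × [20.79 × ln(627/299) + 8.314 × ln(77.2/34.2)] = 14.6 J/K.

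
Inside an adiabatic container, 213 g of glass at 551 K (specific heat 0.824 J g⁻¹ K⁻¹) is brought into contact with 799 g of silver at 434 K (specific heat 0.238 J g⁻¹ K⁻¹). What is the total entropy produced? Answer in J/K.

Energy balance: T_f = (m₁c₁T₁ + m₂c₂T₂)/(m₁c₁ + m₂c₂) = 490.16 K.
ΔS₁ = m₁c₁ ln(T_f/T₁) = 175.512 × ln(490.16/551) = -20.54 J/K.
ΔS₂ = m₂c₂ ln(T_f/T₂) = 190.162 × ln(490.16/434) = 23.14 J/K.
ΔS_total = -20.54 + 23.14 = 2.6 J/K.

ΔS_total = 2.6 J/K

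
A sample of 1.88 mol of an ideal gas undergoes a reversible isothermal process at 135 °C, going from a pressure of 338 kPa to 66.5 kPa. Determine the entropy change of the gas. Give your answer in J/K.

For an isothermal ideal gas ΔS_gas = nR ln(P₁/P₂) = 1.88 × 8.314 × ln(338/66.5) = 25.4 J/K.

ΔS_gas = 25.4 J/K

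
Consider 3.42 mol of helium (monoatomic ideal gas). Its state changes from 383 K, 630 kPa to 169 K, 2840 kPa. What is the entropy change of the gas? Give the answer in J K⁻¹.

ΔS = nC_p ln(T₂/T₁) − nR ln(P₂/P₁), with C_p = 5R/2 = 20.79 J mol⁻¹ K⁻¹ for a monoatomic ideal gas.
ΔS = 3.42 × [20.79 × ln(169/383) − 8.314 × ln(2840/630)] = -101 J/K.

ΔS = -101 J/K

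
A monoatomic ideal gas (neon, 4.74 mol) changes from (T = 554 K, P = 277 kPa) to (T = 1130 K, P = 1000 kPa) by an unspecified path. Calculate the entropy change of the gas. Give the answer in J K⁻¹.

ΔS = 19.6 J/K

ΔS = nC_p ln(T₂/T₁) − nR ln(P₂/P₁), with C_p = 5R/2 = 20.79 J mol⁻¹ K⁻¹ for a monoatomic ideal gas.
ΔS = 4.74 × [20.79 × ln(1130/554) − 8.314 × ln(1000/277)] = 19.6 J/K.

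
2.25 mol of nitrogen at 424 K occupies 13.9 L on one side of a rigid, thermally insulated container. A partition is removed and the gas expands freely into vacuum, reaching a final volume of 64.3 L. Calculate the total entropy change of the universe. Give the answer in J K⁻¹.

No heat is exchanged and no work is done, so the ideal-gas temperature stays constant.
Entropy is a state function; using a reversible isothermal path, ΔS_gas = nR ln(V₂/V₁) = 2.25 × 8.314 × ln(64.3/13.9) = 28.7 J/K.
The insulated surroundings exchange no heat, so ΔS_surr = 0 and ΔS_universe = ΔS_gas.

ΔS_universe = 28.7 J/K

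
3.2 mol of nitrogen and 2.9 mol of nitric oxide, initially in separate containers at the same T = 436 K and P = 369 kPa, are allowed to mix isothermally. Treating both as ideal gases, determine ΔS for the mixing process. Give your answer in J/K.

ΔS_mix = 35.1 J/K

Mole fractions: x_A = 3.2/6.1 = 0.525, x_B = 0.475.
ΔS_mix = −R(n_A ln x_A + n_B ln x_B) = −8.314 × (3.2 ln 0.525 + 2.9 ln 0.475) = 35.1 J/K.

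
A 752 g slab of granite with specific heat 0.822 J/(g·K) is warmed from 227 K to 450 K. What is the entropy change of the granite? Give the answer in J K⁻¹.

ΔS = ∫dQ_rev/T = m c ln(T₂/T₁) = 752 × 0.822 × ln(450/227) = 423 J/K.

ΔS = 423 J/K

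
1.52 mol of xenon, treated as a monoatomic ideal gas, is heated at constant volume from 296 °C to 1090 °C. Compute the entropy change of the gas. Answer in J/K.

ΔS = 16.6 J/K

In kelvin: T₁ = 569.15 K, T₂ = 1363.15 K. At constant volume, ΔS = nC_V ln(T₂/T₁) with C_V = 3R/2 = 12.47 J mol⁻¹ K⁻¹.
ΔS = 1.52 × 12.47 × ln(1363.15/569.15) = 16.6 J/K.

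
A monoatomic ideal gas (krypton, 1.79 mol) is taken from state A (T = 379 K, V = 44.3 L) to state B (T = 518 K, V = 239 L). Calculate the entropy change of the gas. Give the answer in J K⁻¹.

ΔS = 32.1 J/K

Entropy is a state function: ΔS = nC_V ln(T₂/T₁) + nR ln(V₂/V₁), with C_V = 3R/2 = 12.47 J mol⁻¹ K⁻¹ for a monoatomic ideal gas.
ΔS = 1.79 × [12.47 × ln(518/379) + 8.314 × ln(239/44.3)] = 32.1 J/K.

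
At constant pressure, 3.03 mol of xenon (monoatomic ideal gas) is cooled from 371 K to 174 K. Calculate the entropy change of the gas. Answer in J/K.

ΔS = -47.7 J/K

At constant pressure, ΔS = nC_p ln(T₂/T₁) with C_p = 5R/2 = 20.79 J mol⁻¹ K⁻¹.
ΔS = 3.03 × 20.79 × ln(174/371) = -47.7 J/K.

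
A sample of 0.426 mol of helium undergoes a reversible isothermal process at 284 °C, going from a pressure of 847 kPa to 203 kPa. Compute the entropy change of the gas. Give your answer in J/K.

ΔS_gas = 5.06 J/K

For an isothermal ideal gas ΔS_gas = nR ln(P₁/P₂) = 0.426 × 8.314 × ln(847/203) = 5.06 J/K.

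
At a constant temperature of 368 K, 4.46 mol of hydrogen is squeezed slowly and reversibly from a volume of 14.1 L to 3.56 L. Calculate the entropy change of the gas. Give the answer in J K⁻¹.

For an isothermal ideal gas ΔS_gas = nR ln(V₂/V₁) = 4.46 × 8.314 × ln(3.56/14.1) = -51 J/K.

ΔS_gas = -51 J/K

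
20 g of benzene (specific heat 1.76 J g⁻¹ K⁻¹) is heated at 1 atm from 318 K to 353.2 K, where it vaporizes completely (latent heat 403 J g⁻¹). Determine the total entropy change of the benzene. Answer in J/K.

Warming step: ΔS₁ = m c ln(T_tr/T_i) = 20 × 1.76 × ln(353.2/318) = 3.695 J/K.
Phase change: ΔS₂ = +mL/T_tr = 20 × 403 / 353.2 = 22.82 J/K.
ΔS_total = (3.695) + (22.82) = 26.5 J/K.

ΔS = 26.5 J/K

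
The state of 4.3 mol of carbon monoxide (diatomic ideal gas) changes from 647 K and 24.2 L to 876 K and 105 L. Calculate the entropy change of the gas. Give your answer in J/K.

ΔS = 79.5 J/K

Entropy is a state function: ΔS = nC_V ln(T₂/T₁) + nR ln(V₂/V₁), with C_V = 5R/2 = 20.79 J mol⁻¹ K⁻¹ for a diatomic ideal gas.
ΔS = 4.3 × [20.79 × ln(876/647) + 8.314 × ln(105/24.2)] = 79.5 J/K.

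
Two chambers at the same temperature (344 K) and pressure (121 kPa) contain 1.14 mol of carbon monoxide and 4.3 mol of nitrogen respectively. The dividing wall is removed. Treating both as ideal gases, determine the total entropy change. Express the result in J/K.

Mole fractions: x_A = 1.14/5.44 = 0.21, x_B = 0.79.
ΔS_mix = −R(n_A ln x_A + n_B ln x_B) = −8.314 × (1.14 ln 0.21 + 4.3 ln 0.79) = 23.2 J/K.

ΔS_mix = 23.2 J/K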